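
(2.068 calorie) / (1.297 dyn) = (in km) 667.1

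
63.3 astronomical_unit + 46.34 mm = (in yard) 1.036e+13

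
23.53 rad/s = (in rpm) 224.7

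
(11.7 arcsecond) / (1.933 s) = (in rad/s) 2.934e-05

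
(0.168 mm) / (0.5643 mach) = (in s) 8.743e-07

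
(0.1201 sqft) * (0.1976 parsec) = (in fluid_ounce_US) 2.3e+18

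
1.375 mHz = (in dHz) 0.01375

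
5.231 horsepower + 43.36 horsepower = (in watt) 3.623e+04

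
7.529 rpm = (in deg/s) 45.17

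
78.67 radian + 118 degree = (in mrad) 8.073e+04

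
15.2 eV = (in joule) 2.435e-18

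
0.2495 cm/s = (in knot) 0.00485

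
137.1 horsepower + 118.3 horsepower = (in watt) 1.905e+05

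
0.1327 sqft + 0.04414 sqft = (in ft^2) 0.1768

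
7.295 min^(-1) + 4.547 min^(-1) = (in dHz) 1.974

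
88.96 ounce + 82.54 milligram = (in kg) 2.522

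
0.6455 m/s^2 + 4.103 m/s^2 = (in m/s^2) 4.748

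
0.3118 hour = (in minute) 18.71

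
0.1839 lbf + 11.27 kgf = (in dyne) 1.113e+07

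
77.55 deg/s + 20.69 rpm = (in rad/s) 3.52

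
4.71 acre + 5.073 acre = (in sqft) 4.261e+05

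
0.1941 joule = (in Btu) 0.000184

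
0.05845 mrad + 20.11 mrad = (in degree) 1.156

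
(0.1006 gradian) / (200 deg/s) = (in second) 0.0004527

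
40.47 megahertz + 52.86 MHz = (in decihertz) 9.333e+08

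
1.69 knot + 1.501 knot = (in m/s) 1.642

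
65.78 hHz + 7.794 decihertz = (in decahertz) 657.9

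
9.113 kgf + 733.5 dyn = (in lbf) 20.09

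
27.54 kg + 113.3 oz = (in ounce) 1085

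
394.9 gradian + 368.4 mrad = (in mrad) 6571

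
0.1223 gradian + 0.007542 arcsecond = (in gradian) 0.1223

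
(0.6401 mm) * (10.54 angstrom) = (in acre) 1.667e-16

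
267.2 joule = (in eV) 1.668e+21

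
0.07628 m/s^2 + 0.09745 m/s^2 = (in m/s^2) 0.1737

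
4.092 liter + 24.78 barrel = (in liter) 3944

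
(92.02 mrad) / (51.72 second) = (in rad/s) 0.001779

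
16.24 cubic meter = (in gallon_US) 4290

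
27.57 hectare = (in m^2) 2.757e+05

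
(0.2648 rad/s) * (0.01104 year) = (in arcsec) 1.902e+10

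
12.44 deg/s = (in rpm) 2.073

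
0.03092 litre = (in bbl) 0.0001945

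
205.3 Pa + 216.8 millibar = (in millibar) 218.9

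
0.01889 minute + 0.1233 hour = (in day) 0.005151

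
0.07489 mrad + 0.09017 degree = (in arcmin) 5.668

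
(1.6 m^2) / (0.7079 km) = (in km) 2.26e-06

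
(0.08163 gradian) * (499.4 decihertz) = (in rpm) 0.6115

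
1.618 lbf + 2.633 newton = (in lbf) 2.21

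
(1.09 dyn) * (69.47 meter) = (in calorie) 0.000181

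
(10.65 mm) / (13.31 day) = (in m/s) 9.261e-09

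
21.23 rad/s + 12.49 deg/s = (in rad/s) 21.45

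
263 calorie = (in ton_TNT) 2.63e-07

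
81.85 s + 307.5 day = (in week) 43.93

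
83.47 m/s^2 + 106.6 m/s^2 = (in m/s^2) 190.1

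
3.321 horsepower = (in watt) 2476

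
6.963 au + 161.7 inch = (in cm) 1.042e+14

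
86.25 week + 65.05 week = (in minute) 1.525e+06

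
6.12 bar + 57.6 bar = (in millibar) 6.372e+04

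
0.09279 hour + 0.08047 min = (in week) 0.0005603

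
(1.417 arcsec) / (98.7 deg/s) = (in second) 3.988e-06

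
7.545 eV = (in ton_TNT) 2.889e-28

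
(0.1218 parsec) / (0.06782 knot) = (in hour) 2.992e+13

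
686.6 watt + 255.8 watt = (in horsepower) 1.264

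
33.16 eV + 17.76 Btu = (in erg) 1.874e+11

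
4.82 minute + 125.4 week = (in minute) 1.264e+06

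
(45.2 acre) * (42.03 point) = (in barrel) 1.706e+04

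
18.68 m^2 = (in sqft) 201.1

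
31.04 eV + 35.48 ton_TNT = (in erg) 1.484e+18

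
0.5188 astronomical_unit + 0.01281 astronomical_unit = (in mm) 7.953e+13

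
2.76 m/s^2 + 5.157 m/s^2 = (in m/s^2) 7.917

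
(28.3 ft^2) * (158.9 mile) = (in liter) 6.723e+08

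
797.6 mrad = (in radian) 0.7976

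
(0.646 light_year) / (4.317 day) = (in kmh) 5.899e+10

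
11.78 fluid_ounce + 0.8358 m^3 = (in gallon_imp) 183.9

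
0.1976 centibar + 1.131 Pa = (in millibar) 1.987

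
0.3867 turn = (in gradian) 154.7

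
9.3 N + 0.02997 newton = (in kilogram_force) 0.9514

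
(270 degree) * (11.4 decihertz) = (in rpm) 51.3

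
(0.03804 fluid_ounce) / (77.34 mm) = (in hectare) 1.455e-09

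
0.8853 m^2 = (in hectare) 8.853e-05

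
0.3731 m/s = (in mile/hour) 0.8346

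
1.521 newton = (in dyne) 1.521e+05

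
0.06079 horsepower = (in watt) 45.33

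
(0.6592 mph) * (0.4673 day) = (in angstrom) 1.19e+14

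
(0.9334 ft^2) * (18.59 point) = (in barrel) 0.003577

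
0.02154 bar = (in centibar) 2.154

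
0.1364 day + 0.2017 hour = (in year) 0.0003967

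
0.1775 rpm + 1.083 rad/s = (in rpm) 10.52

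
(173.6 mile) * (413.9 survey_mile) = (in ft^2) 2.003e+12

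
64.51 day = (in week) 9.216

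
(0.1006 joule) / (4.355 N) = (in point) 65.48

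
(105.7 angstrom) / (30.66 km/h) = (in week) 2.052e-15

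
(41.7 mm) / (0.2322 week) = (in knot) 5.772e-07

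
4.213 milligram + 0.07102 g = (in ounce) 0.002654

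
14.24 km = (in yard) 1.557e+04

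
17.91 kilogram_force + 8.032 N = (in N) 183.7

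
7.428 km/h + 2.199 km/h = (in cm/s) 267.4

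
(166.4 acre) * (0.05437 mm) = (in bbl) 230.3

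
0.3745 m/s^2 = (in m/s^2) 0.3745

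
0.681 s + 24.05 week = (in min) 2.424e+05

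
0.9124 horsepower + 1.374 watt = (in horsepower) 0.9142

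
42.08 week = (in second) 2.545e+07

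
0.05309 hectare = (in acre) 0.1312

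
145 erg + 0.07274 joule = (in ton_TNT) 1.739e-11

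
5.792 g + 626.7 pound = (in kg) 284.3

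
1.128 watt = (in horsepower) 0.001513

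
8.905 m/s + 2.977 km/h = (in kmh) 35.03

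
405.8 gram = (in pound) 0.8946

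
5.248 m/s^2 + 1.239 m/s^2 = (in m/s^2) 6.487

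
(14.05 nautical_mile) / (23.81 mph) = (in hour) 0.6791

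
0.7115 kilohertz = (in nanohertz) 7.115e+11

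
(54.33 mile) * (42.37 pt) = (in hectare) 0.1307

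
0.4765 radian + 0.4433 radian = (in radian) 0.9198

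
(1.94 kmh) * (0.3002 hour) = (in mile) 0.3619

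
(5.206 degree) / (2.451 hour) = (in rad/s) 1.03e-05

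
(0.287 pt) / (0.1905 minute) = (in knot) 1.722e-05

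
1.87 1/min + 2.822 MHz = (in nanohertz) 2.822e+15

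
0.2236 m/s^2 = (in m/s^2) 0.2236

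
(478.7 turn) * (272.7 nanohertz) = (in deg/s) 0.04699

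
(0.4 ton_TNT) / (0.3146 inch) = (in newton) 2.094e+11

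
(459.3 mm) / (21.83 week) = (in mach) 1.022e-10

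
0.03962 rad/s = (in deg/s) 2.27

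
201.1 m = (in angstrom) 2.011e+12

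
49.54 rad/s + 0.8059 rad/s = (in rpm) 480.8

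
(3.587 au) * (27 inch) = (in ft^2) 3.961e+12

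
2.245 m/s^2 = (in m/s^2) 2.245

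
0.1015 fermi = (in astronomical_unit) 6.785e-28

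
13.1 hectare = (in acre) 32.37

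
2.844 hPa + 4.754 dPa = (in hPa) 2.849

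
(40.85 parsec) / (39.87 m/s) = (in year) 1.003e+09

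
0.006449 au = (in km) 9.648e+05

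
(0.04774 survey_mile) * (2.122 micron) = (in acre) 4.029e-08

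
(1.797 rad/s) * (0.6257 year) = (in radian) 3.546e+07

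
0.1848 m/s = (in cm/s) 18.48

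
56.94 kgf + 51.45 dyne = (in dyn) 5.584e+07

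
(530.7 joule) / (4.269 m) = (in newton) 124.3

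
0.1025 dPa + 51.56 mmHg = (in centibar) 6.874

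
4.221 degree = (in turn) 0.01173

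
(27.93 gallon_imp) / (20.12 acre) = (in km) 1.559e-09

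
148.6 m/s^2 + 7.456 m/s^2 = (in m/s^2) 156.1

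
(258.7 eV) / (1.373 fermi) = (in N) 0.03019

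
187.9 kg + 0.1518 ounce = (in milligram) 1.879e+08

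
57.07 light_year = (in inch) 2.126e+19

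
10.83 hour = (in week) 0.06446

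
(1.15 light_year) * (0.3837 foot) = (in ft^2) 1.37e+16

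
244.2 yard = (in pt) 6.33e+05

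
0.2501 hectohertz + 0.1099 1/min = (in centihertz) 2501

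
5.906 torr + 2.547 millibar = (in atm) 0.01028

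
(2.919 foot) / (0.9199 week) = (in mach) 4.697e-09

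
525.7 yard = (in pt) 1.363e+06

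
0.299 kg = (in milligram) 2.99e+05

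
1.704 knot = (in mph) 1.961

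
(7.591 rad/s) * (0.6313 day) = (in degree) 2.372e+07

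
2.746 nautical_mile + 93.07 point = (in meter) 5086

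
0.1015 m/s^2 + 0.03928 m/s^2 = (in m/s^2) 0.1408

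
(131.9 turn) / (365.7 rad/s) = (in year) 7.186e-08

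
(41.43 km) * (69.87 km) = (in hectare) 2.895e+05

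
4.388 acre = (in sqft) 1.911e+05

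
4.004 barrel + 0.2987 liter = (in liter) 636.9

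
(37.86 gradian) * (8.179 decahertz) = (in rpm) 464.5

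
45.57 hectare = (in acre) 112.6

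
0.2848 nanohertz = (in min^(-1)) 1.709e-08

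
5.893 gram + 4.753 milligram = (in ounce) 0.208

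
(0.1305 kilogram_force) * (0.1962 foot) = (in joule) 0.07653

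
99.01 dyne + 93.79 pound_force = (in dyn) 4.172e+07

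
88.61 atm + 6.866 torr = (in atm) 88.62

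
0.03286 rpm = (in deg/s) 0.1972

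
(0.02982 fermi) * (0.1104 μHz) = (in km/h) 1.185e-23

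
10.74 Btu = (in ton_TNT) 2.708e-06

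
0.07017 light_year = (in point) 1.882e+18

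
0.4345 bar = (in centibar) 43.45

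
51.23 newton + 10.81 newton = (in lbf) 13.95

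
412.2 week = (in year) 7.905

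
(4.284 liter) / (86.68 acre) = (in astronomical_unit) 8.164e-20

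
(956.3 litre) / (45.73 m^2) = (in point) 59.28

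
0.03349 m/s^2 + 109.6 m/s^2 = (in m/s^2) 109.6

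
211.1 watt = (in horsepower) 0.2831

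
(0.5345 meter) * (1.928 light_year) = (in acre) 2.409e+12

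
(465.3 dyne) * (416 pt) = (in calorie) 0.0001632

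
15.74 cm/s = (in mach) 0.0004623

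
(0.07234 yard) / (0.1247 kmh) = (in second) 1.91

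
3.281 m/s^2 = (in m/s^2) 3.281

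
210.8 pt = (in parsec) 2.41e-18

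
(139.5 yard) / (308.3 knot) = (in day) 9.309e-06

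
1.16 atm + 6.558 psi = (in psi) 23.61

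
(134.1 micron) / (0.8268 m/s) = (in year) 5.143e-12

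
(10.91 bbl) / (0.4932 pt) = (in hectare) 0.9969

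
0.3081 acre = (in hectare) 0.1247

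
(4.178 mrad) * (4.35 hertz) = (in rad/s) 0.01817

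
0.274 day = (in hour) 6.576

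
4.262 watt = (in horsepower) 0.005715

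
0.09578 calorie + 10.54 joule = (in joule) 10.94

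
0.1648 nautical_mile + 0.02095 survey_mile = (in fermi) 3.389e+17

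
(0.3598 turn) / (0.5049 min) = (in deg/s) 4.276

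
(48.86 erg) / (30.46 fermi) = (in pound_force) 3.606e+07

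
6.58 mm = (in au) 4.398e-14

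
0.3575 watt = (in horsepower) 0.0004794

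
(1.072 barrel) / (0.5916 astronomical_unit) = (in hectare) 1.926e-16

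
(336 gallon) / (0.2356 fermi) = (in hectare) 5.399e+11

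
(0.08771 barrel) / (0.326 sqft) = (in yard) 0.5035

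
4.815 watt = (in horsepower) 0.006457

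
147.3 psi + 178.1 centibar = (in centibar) 1194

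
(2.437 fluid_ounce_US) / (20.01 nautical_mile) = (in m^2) 1.945e-09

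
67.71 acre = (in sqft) 2.949e+06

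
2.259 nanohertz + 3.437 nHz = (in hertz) 5.696e-09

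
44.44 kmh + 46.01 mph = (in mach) 0.09666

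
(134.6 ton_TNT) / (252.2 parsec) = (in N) 7.237e-08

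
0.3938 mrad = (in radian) 0.0003938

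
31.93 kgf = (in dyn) 3.131e+07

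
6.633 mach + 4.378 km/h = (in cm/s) 2.26e+05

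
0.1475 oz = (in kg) 0.004182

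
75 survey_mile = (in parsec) 3.912e-12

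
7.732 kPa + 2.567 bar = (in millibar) 2644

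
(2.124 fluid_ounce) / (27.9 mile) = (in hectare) 1.399e-13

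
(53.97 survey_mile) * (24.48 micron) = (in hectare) 0.0002126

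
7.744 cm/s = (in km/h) 0.2788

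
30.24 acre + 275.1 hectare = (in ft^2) 3.093e+07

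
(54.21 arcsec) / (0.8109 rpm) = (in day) 3.582e-08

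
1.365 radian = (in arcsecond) 2.816e+05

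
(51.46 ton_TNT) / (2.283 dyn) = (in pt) 2.673e+19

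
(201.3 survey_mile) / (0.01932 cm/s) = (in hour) 4.658e+05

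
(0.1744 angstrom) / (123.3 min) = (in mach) 6.923e-18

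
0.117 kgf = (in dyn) 1.147e+05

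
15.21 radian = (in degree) 871.5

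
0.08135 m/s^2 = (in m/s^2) 0.08135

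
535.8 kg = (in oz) 1.89e+04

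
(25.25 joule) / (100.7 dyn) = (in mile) 15.58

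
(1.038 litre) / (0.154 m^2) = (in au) 4.506e-14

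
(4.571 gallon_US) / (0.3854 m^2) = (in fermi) 4.49e+13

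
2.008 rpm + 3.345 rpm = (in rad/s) 0.5606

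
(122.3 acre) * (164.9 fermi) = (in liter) 8.161e-05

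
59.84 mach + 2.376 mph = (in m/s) 2.038e+04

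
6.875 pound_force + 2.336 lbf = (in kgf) 4.178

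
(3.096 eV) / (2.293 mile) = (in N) 1.344e-22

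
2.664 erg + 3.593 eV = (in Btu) 2.525e-10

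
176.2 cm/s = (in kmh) 6.343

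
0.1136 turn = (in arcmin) 2454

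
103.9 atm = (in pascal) 1.053e+07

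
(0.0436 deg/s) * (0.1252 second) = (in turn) 1.516e-05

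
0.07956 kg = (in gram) 79.56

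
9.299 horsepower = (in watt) 6934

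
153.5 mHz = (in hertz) 0.1535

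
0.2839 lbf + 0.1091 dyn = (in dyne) 1.263e+05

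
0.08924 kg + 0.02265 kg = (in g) 111.9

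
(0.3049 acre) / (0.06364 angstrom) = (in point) 5.496e+17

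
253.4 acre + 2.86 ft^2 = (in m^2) 1.025e+06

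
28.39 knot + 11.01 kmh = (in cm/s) 1766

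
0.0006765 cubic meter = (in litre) 0.6765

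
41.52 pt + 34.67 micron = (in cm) 1.468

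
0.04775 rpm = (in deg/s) 0.2865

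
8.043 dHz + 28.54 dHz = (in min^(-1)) 219.5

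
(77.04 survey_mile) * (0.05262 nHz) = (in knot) 1.268e-05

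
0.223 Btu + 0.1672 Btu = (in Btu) 0.3902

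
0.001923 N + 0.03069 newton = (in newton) 0.03261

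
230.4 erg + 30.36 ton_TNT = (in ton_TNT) 30.36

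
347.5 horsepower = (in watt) 2.591e+05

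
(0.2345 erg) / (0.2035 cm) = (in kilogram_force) 1.175e-06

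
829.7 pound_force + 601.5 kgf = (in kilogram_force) 977.8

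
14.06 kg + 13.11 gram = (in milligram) 1.407e+07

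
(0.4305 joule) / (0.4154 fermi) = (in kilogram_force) 1.057e+14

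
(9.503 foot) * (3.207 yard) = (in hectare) 0.0008494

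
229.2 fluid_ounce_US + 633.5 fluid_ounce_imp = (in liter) 24.78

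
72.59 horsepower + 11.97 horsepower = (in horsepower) 84.56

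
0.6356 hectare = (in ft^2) 6.842e+04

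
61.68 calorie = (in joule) 258.1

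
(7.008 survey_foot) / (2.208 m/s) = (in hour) 0.0002687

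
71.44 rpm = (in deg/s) 428.6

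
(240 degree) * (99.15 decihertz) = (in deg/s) 2380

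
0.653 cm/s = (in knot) 0.01269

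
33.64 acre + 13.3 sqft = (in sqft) 1.465e+06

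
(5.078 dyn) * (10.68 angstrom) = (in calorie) 1.296e-14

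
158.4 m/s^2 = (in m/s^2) 158.4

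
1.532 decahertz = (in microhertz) 1.532e+07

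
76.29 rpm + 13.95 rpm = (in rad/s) 9.45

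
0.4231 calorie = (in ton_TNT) 4.231e-10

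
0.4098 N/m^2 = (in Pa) 0.4098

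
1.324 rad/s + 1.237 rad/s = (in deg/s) 146.7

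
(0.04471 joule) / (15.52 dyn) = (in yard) 315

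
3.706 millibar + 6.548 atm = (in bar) 6.638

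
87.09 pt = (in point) 87.09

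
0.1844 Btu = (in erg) 1.946e+09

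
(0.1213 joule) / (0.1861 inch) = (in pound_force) 5.769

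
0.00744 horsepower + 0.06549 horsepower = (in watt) 54.38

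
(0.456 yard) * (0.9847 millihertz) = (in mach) 1.206e-06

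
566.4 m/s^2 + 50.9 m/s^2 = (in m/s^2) 617.3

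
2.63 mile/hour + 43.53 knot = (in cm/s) 2357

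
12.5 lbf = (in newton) 55.6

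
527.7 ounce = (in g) 1.496e+04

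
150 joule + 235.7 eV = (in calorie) 35.85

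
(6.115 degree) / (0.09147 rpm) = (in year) 3.533e-07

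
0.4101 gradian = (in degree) 0.3691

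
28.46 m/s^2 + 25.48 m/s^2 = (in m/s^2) 53.94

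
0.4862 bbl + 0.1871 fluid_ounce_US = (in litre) 77.31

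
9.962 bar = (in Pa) 9.962e+05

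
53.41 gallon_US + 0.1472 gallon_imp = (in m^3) 0.2028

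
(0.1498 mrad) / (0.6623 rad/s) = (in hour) 6.283e-08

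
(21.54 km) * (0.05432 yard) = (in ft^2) 1.152e+04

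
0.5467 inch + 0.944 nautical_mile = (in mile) 1.086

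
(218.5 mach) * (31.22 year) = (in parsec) 0.002374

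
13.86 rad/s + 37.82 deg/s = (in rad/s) 14.52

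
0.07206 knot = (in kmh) 0.1335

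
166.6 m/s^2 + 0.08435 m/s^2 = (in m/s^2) 166.7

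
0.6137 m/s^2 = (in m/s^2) 0.6137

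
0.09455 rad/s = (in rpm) 0.9029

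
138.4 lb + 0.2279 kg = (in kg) 63.01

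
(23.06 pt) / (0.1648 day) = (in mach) 1.678e-09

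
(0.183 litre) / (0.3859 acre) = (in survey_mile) 7.281e-11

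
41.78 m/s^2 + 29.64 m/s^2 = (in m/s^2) 71.42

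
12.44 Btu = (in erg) 1.312e+11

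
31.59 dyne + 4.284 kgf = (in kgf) 4.284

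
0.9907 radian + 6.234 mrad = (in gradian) 63.47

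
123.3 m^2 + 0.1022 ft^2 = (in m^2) 123.3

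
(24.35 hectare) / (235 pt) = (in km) 2937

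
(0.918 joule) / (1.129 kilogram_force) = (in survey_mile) 5.152e-05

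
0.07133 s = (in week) 1.179e-07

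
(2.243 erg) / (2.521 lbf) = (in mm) 2e-05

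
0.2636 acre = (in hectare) 0.1067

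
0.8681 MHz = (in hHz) 8681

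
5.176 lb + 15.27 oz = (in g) 2781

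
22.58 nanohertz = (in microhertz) 0.02258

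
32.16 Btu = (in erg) 3.393e+11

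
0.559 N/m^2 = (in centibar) 0.000559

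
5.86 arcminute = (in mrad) 1.705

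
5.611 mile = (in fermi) 9.03e+18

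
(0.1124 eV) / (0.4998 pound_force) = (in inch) 3.189e-19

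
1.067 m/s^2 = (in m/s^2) 1.067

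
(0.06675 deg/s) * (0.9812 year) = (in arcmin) 1.239e+08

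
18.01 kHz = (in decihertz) 1.801e+05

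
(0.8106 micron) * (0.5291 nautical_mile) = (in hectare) 7.943e-08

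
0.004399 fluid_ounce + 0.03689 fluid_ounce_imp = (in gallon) 0.0003113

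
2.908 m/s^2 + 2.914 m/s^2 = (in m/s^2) 5.822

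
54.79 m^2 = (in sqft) 589.8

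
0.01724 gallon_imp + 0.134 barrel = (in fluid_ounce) 723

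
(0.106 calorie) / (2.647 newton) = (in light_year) 1.771e-17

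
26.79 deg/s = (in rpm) 4.465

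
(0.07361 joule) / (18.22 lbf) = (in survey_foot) 0.00298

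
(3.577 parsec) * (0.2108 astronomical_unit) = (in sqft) 3.747e+28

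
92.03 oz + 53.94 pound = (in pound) 59.69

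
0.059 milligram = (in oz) 2.081e-06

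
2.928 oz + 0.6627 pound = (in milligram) 3.836e+05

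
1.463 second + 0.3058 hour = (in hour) 0.3062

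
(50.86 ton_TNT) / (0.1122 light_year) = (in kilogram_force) 2.044e-05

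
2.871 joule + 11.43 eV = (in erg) 2.871e+07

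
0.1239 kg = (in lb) 0.2732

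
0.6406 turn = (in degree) 230.6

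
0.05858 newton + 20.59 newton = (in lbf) 4.642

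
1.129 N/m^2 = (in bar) 1.129e-05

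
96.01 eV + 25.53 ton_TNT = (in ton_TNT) 25.53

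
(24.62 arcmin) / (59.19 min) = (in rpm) 1.926e-05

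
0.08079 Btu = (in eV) 5.32e+20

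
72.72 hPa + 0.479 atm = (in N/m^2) 5.581e+04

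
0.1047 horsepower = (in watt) 78.07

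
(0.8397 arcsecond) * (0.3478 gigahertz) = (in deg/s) 8.112e+04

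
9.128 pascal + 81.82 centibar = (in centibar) 81.83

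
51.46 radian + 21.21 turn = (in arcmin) 6.35e+05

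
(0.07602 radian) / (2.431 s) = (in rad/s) 0.03127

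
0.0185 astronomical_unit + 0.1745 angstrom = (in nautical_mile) 1.494e+06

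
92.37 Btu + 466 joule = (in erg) 9.792e+11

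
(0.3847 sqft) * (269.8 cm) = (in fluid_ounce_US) 3261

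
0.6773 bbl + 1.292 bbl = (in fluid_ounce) 1.059e+04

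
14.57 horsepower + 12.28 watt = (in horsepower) 14.59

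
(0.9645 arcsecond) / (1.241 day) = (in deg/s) 2.499e-09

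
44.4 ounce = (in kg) 1.259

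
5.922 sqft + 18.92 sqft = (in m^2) 2.308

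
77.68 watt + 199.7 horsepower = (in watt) 1.49e+05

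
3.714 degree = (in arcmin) 222.8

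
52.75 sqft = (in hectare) 0.0004901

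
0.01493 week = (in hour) 2.508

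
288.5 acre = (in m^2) 1.168e+06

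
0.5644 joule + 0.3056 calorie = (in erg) 1.843e+07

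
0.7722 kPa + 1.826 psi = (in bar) 0.1336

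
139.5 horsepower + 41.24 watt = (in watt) 1.041e+05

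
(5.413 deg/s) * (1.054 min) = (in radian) 5.975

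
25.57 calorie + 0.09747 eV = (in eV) 6.677e+20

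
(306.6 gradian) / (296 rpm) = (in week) 2.569e-07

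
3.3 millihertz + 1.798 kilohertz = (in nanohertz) 1.798e+12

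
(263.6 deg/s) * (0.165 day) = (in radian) 6.559e+04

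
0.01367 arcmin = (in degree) 0.0002278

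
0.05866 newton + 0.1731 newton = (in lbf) 0.0521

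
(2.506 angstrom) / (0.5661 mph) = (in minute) 1.65e-11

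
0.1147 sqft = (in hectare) 1.066e-06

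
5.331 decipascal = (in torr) 0.003999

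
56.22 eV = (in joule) 9.007e-18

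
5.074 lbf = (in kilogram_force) 2.302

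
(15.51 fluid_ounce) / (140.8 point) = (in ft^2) 0.0994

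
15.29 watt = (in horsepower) 0.0205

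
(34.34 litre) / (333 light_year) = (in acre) 2.693e-24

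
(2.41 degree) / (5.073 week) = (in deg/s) 7.855e-07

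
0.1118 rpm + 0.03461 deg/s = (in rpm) 0.1176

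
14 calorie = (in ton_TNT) 1.4e-08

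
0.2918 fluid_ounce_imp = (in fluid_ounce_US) 0.2803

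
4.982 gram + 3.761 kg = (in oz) 132.8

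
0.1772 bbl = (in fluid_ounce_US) 952.6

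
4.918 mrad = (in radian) 0.004918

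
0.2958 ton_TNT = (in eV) 7.725e+27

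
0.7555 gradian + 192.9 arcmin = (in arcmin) 233.7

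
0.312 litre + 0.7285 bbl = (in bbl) 0.7305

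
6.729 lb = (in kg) 3.052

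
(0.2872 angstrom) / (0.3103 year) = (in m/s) 2.935e-18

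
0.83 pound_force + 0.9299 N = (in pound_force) 1.039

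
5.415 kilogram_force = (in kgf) 5.415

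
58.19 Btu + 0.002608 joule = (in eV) 3.832e+23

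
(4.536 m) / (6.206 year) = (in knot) 4.505e-08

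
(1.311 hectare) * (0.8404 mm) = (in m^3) 11.02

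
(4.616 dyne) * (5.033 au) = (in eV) 2.169e+26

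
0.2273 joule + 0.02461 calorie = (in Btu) 0.000313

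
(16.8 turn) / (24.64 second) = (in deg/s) 245.5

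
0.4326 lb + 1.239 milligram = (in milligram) 1.962e+05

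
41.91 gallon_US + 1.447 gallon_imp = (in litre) 165.2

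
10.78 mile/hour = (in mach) 0.01415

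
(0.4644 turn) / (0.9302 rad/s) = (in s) 3.137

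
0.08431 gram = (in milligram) 84.31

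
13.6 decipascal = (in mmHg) 0.0102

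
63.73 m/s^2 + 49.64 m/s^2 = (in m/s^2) 113.4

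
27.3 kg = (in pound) 60.19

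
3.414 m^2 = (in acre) 0.0008436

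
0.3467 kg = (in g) 346.7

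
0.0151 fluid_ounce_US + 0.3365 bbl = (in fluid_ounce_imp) 1883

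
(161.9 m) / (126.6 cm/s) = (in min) 2.131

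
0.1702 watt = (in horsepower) 0.0002282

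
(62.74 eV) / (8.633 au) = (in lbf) 1.75e-30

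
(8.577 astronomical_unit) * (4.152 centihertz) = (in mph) 1.192e+11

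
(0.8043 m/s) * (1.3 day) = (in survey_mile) 56.13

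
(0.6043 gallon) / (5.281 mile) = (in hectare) 2.692e-11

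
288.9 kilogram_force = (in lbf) 636.9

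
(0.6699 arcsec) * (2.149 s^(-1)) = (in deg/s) 0.0003999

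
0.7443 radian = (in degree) 42.65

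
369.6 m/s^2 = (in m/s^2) 369.6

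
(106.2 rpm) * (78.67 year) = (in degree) 1.581e+12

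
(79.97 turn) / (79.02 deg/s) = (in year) 1.155e-05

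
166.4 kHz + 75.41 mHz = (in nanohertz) 1.664e+14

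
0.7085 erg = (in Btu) 6.715e-11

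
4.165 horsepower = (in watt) 3106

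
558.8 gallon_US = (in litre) 2115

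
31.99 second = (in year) 1.014e-06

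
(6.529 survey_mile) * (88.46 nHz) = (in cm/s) 0.09295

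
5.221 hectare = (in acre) 12.9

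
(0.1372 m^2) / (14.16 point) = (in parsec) 8.901e-16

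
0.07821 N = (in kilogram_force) 0.007975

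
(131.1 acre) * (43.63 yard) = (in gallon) 5.592e+09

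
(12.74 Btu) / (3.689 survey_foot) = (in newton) 1.195e+04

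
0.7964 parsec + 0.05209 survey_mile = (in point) 6.966e+19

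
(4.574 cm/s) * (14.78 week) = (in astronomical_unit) 2.733e-06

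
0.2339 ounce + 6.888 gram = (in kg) 0.01352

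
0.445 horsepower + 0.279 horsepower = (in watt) 539.9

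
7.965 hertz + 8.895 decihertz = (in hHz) 0.08854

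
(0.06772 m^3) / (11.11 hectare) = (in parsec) 1.975e-23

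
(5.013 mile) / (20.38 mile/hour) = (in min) 14.76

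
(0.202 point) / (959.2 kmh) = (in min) 4.458e-09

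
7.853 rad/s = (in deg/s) 449.9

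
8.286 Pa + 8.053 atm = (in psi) 118.3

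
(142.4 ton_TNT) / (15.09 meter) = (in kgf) 4.026e+09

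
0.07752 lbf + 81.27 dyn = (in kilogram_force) 0.03525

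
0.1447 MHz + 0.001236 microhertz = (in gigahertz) 0.0001447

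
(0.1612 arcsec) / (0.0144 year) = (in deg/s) 9.86e-11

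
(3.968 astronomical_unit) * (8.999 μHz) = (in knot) 1.038e+07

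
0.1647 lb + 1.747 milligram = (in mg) 7.471e+04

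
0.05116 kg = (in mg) 5.116e+04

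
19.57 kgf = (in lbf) 43.14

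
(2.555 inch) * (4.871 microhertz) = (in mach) 9.284e-10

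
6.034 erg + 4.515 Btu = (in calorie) 1139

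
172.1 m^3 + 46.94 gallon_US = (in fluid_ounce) 5.825e+06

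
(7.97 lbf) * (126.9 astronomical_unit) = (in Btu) 6.379e+11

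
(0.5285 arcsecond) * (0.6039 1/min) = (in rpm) 2.463e-07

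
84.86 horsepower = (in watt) 6.328e+04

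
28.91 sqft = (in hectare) 0.0002686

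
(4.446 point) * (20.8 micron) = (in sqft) 3.512e-07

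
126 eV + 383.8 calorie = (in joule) 1606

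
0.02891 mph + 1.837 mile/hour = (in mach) 0.00245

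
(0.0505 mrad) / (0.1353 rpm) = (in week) 5.893e-09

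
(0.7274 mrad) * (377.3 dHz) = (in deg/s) 1.572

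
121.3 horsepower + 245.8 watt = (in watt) 9.07e+04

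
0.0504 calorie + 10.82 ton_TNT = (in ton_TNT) 10.82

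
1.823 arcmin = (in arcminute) 1.823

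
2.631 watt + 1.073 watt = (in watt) 3.704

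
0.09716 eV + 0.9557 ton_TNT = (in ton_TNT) 0.9557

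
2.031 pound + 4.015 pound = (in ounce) 96.74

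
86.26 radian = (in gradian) 5491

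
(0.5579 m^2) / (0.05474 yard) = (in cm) 1115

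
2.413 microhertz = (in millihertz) 0.002413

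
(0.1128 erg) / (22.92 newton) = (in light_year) 5.202e-26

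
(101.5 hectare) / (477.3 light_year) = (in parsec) 7.284e-30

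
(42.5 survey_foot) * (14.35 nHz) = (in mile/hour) 4.158e-07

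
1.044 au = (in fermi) 1.562e+26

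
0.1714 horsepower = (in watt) 127.8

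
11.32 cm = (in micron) 1.132e+05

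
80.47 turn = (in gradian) 3.219e+04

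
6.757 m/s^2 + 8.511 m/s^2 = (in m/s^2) 15.27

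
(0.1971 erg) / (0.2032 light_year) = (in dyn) 1.025e-18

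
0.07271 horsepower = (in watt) 54.22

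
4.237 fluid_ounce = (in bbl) 0.0007881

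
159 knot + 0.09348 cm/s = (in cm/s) 8180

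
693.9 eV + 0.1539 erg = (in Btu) 1.459e-11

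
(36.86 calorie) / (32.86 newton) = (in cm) 469.3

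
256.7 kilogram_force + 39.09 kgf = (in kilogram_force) 295.8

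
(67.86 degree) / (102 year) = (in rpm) 3.516e-09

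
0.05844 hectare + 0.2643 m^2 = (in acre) 0.1445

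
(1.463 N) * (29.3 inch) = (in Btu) 0.001032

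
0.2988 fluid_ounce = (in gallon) 0.002334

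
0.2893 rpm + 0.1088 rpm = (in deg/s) 2.389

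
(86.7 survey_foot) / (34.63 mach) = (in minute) 3.735e-05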